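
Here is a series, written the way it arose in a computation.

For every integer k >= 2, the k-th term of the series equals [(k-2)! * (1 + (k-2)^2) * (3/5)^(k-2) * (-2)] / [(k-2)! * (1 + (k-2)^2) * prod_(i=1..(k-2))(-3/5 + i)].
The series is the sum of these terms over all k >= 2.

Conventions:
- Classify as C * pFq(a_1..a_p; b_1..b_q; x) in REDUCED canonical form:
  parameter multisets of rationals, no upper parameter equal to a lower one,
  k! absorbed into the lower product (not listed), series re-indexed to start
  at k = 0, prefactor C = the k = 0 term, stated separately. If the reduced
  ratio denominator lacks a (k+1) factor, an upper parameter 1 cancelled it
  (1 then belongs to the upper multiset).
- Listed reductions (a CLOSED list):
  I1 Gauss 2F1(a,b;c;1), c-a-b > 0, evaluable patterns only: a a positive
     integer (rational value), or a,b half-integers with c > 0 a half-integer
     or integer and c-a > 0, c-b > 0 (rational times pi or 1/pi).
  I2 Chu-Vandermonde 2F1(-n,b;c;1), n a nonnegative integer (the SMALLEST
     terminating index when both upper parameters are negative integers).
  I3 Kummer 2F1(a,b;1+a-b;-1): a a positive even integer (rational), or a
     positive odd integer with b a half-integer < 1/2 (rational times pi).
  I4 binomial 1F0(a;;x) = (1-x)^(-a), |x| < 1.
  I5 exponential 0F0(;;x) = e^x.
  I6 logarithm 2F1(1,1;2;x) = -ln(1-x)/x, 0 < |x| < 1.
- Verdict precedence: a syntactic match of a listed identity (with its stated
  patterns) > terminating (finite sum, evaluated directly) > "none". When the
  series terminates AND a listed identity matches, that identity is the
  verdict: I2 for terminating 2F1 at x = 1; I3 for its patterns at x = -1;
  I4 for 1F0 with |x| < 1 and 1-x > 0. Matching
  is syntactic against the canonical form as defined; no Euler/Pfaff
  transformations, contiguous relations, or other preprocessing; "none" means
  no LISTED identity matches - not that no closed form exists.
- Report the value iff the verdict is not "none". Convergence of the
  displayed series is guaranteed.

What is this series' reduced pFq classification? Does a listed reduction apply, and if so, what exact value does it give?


x = 3/5 here; the reduced form reads 1F1, upper {1}, lower {2/5}, C = -2. Verdict: none - this 1F1 at x = 3/5 matches no listed pattern, and upper {1} holds no stopper.

First insight: t_0 being -2, the lower running product (prefactor -2) is a rising factorial.
Step ratio: r(k) = (3/5) * (k+1) / [(k+2/5) (k+1)] - rational in k. x = (3/5); t_0 = -2; negate the roots.


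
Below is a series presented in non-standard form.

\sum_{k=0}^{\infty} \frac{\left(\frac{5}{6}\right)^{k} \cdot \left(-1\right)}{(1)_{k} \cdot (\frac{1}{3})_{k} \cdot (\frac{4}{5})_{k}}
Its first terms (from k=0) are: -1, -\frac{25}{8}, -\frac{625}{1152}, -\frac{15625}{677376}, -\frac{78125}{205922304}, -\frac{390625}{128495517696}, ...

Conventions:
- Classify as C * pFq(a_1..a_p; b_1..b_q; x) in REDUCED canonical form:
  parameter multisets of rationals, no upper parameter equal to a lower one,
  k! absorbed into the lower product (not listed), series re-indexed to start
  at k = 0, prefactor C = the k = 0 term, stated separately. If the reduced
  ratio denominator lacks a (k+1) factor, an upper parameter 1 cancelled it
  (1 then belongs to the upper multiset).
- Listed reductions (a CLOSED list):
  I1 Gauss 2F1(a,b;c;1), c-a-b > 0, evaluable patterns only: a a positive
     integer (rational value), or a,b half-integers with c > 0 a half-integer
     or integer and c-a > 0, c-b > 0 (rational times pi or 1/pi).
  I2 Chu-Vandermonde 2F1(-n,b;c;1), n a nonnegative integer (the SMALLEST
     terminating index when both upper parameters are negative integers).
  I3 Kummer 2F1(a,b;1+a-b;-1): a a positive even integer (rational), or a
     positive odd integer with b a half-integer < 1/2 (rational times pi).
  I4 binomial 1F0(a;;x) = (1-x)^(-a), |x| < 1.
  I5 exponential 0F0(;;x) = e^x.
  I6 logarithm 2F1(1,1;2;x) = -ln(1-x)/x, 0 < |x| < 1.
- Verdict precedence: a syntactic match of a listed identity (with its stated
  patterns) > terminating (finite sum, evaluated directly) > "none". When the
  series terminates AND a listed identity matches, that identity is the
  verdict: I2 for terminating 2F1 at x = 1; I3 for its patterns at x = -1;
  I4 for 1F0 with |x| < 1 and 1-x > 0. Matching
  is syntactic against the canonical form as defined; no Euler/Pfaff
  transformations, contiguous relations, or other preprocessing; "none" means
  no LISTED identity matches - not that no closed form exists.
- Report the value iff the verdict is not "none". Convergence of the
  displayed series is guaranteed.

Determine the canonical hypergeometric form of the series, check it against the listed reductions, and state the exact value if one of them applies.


With C = -1: the canonical form is 0F2(-; \frac{1}{3}, \frac{4}{5}; \frac{5}{6}). Verdict: none - this 0F2 at x = \frac{5}{6} matches no listed pattern, and upper {-} holds no stopper.

First insight: x = \frac{5}{6} and (1)_k (C = -1, x = 5/6) is k! itself.
Ratio: r(k) = \frac{5}{6} * 1 / [(k+\frac{1}{3}) (k+\frac{4}{5}) (k+1)] - poly over poly, x = \frac{5}{6} from leading terms; C = -1 at k = 0.


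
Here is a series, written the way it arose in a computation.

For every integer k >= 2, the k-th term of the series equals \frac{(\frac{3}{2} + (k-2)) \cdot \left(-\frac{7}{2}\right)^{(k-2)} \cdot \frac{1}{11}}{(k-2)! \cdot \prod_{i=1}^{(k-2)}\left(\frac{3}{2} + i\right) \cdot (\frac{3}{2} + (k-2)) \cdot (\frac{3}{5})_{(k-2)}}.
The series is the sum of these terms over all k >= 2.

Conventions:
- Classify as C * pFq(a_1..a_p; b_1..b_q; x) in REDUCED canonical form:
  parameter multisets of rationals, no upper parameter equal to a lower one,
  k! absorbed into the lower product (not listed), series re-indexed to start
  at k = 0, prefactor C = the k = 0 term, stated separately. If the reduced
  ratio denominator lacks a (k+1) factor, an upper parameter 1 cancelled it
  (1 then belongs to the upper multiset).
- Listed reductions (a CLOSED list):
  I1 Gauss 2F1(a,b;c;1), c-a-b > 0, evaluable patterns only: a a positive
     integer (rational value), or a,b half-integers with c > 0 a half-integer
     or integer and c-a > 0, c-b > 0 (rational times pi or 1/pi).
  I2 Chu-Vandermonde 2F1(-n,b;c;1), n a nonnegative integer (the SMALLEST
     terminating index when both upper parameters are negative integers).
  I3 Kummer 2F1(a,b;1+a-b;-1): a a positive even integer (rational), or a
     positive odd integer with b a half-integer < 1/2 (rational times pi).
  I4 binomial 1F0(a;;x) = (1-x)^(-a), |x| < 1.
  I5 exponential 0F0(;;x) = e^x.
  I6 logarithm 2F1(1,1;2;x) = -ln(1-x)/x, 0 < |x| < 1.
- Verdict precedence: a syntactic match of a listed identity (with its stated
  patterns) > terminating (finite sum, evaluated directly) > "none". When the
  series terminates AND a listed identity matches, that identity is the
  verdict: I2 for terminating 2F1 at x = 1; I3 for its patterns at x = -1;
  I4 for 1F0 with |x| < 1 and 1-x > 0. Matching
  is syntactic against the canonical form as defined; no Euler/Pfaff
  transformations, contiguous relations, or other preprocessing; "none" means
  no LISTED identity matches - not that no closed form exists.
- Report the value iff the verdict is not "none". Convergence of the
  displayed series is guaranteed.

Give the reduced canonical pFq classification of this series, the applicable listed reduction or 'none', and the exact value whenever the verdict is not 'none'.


This is \frac{1}{11} * 0F2(-; \frac{3}{5}, \frac{5}{2}; -\frac{7}{2}) in reduced canonical form. Verdict: none here - no I1-I6 shape fits x = -\frac{7}{2} with lower {\frac{3}{5}, \frac{5}{2}}.

Structural cue: x = -\frac{7}{2} and k + 3/2 divides numerator and denominator alike; prefactor 1/11 after cancelling.
Ratio: r(k) = -\frac{7}{2} * 1 / [(k+\frac{3}{5}) (k+\frac{5}{2}) (k+1)] - rational in k. x = -\frac{7}{2}; t_0 = \frac{1}{11}; negate the roots.


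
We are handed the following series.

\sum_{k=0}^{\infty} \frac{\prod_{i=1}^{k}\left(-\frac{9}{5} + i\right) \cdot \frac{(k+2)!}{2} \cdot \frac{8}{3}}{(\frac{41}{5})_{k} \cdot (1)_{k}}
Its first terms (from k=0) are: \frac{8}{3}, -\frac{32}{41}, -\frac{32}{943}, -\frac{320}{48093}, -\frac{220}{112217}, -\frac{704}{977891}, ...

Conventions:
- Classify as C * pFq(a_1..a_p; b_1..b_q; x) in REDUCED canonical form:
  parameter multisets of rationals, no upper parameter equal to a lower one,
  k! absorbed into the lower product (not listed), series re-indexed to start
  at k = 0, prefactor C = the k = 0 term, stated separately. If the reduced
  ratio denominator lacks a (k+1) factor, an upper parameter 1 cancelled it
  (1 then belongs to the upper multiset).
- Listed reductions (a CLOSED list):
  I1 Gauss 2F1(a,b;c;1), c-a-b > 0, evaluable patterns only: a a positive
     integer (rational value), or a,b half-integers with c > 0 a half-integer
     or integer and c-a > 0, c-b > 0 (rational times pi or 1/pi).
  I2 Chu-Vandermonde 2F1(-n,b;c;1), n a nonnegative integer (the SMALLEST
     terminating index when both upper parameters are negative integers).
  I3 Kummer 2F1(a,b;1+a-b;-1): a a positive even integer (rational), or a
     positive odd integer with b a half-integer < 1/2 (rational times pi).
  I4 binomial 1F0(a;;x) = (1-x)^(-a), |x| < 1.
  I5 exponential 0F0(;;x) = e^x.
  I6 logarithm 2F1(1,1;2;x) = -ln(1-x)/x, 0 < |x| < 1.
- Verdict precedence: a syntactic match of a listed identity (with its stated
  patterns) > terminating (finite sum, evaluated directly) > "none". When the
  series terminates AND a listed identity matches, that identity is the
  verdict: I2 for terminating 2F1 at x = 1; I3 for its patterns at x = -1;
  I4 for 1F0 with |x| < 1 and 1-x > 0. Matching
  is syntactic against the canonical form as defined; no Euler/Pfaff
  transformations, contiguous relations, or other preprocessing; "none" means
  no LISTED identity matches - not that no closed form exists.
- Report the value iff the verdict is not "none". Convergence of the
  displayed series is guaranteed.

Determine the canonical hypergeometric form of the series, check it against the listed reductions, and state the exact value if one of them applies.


At argument 1: a 2F1 with upper {-\frac{4}{5}, 3}, lower {\frac{41}{5}}, scaled by C = \frac{8}{3}. Verdict: Gauss (I1, integer-parameter pattern) fires (x = 1: the Gamma ratio telescopes since c-a-b = 6 > 0 and a = 3 in Z>0). Exact value: \frac{1612}{875}.

Structural cue: from the first term \frac{8}{3}: the running product (prefactor 8/3) telescopes to a rising factorial.
Step ratio: r(k) = 1 * (k-\frac{4}{5}) (k+3) / [(k+\frac{41}{5}) (k+1)] - rational; roots negated = parameters, x = 1, C = \frac{8}{3}.


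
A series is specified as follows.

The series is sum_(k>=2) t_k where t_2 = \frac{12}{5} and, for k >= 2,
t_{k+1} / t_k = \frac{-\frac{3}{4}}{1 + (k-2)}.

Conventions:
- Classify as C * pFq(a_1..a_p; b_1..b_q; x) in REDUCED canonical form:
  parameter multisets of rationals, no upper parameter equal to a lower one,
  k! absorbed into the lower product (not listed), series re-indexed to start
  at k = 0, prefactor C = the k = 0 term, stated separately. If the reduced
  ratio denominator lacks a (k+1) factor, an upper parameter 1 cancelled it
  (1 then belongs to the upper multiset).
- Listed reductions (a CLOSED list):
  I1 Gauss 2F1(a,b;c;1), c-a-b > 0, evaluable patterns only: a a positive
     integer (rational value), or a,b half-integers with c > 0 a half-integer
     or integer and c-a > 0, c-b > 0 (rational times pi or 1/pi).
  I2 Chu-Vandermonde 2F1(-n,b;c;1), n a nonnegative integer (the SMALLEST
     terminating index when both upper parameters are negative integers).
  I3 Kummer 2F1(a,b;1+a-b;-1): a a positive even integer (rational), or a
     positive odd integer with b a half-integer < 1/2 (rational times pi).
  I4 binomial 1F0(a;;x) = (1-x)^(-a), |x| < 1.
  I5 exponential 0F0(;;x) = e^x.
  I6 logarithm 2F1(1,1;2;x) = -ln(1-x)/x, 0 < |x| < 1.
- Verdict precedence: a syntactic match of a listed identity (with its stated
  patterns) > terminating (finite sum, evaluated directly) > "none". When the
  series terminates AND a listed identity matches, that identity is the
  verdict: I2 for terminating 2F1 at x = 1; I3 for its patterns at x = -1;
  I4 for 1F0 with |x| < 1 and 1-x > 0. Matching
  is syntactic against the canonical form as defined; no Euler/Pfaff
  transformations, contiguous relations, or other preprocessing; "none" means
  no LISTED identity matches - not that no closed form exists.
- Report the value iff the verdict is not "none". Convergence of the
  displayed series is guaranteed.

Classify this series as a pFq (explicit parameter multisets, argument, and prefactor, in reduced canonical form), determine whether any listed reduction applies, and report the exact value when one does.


Prefactor \frac{12}{5}, argument -\frac{3}{4}: 0F0 with upper {-} over lower {-}. Verdict: exponential (I5) fires (the 0F0 exponential series at x = -\frac{3}{4}). Its exact value is \frac{12}{5} \cdot e^{-\frac{3}{4}}.

Structural cue: t_0 being \frac{12}{5}, factor the ratio over Q (C = 12/5, x = -3/4): negated roots = parameters.
Adjacent-term ratio: r(k) = -\frac{3}{4} * 1 / [(k+1)] - rational in k. x = -\frac{3}{4}; t_0 = \frac{12}{5}; negate the roots.


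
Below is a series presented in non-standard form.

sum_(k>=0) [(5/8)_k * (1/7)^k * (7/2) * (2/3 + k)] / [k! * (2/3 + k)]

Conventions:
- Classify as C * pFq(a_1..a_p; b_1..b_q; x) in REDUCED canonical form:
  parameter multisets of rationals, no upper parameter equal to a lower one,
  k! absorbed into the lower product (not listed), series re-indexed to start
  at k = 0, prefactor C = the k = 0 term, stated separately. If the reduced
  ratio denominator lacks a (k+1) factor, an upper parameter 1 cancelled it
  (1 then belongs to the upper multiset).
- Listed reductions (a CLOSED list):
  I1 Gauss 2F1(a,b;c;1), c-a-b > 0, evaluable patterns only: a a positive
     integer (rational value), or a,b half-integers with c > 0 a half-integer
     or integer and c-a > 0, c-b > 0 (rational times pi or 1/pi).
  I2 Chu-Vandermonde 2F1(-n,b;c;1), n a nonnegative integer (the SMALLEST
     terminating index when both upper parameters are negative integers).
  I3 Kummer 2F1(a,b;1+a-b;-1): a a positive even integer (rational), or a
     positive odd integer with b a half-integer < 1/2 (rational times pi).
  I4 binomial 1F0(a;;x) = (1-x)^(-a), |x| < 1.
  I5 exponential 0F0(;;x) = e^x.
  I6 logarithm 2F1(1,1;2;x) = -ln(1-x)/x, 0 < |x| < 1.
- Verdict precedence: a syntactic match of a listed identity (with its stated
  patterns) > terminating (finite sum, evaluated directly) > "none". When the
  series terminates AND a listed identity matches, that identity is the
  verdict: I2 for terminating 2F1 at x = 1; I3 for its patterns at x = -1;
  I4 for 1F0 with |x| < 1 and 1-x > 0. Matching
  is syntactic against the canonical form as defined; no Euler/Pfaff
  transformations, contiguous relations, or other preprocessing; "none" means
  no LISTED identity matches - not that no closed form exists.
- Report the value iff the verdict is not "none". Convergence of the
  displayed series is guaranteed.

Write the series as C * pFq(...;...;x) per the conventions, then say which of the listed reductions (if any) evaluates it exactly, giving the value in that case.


Key observation: x = (1/7) and the factor k + 2/3 cancels (top and bottom), leaving C = 7/2, x = 1/7.
Adjacent-term ratio: r(k) = (1/7) * (k+5/8) / [(k+1)] - poly over poly, x = (1/7) from leading terms; C = 7/2 at k = 0.

With C = 7/2: the canonical form is 1F0(5/8; -; 1/7). Verdict: the binomial series (I4) applies (the 1F0 binomial series: exponent -5/8, x = 1/7). Its exact value is (7/2) * (6/7)^(-5/8).


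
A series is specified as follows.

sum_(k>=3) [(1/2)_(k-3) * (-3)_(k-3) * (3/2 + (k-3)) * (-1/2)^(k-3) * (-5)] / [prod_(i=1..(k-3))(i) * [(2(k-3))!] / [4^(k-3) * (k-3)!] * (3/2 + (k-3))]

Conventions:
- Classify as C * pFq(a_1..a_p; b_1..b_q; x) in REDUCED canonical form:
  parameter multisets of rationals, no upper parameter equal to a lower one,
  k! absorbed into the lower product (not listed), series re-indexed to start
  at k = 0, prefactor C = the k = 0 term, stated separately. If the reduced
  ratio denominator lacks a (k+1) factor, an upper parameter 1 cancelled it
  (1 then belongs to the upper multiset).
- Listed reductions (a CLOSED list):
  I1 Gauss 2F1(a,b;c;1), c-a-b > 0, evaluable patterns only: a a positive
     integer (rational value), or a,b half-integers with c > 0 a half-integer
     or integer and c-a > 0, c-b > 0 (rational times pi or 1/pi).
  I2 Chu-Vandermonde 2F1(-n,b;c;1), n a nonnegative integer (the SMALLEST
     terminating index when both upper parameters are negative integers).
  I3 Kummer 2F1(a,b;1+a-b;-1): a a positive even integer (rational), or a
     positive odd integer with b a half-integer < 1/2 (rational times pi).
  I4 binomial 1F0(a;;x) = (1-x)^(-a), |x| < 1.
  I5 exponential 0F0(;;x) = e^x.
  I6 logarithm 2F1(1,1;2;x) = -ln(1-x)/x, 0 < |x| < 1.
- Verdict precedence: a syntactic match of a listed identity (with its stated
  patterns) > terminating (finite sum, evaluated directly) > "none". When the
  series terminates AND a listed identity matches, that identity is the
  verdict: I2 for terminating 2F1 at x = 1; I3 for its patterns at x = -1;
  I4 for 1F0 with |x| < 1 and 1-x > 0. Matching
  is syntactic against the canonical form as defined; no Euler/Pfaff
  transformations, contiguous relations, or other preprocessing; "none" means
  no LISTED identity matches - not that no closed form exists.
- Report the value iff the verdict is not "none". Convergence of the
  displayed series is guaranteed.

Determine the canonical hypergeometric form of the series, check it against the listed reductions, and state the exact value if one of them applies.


Structural cue: x = (-1/2) and k + 3/2 divides numerator and denominator alike; prefactor -5 after cancelling.
Step ratio: r(k) = (-1/2) * (k-3) / [(k+1)] - poly over poly, x = (-1/2) from leading terms; C = -5 at k = 0.

Classification (C = -5): 1F0 with upper {-3}, lower {-}, argument x = -1/2. Verdict at x = -1/2: the I4 binomial reduction matches (the 1F0 binomial series: exponent 3, x = -1/2). Sum: -135/8.


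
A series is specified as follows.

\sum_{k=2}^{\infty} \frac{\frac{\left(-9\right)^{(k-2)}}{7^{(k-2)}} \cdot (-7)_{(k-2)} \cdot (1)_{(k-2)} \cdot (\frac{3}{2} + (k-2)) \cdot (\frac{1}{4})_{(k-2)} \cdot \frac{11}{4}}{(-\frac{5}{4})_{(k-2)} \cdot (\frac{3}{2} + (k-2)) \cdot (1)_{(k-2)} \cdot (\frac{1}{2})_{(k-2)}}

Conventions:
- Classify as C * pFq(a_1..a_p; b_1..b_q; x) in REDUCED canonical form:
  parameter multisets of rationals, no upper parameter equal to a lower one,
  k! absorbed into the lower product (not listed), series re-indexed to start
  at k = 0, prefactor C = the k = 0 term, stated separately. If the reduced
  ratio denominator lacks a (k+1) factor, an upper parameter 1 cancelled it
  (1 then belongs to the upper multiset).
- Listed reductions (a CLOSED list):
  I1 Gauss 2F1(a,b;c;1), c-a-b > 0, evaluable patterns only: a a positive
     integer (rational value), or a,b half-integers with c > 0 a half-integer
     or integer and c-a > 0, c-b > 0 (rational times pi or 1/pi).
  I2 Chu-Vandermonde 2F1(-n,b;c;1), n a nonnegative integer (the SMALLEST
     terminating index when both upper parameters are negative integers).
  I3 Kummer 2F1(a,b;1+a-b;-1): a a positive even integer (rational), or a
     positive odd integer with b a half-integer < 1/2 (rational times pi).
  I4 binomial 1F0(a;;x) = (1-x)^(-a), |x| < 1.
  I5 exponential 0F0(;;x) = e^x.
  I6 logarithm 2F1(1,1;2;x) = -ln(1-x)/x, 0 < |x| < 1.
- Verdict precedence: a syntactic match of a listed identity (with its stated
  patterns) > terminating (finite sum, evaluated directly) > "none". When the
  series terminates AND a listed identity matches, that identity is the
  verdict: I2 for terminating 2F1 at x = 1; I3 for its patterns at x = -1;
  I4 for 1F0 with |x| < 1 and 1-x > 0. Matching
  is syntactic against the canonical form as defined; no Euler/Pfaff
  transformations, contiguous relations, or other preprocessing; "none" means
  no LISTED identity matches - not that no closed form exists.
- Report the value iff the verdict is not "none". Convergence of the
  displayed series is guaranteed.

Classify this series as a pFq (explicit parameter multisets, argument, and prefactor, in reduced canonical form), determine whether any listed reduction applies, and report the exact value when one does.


The series (x = -\frac{9}{7}) is 3F2: upper {-7, \frac{1}{4}, 1}, lower {-\frac{5}{4}, \frac{1}{2}}, prefactor \frac{11}{4}. Verdict: terminating - upper -7 stops the sum at k = 7; the 8 terms are added exactly. Sum: \frac{70656341582111}{3442409740}.

The tell: x = -\frac{9}{7} and (1)_k (prefactor 11/4) is k! itself.
Step ratio: r(k) = -\frac{9}{7} * (k-7) (k+\frac{1}{4}) (k+1) / [(k-\frac{5}{4}) (k+\frac{1}{2}) (k+1)] - poly over poly, x = -\frac{9}{7} from leading terms; C = \frac{11}{4} at k = 0.


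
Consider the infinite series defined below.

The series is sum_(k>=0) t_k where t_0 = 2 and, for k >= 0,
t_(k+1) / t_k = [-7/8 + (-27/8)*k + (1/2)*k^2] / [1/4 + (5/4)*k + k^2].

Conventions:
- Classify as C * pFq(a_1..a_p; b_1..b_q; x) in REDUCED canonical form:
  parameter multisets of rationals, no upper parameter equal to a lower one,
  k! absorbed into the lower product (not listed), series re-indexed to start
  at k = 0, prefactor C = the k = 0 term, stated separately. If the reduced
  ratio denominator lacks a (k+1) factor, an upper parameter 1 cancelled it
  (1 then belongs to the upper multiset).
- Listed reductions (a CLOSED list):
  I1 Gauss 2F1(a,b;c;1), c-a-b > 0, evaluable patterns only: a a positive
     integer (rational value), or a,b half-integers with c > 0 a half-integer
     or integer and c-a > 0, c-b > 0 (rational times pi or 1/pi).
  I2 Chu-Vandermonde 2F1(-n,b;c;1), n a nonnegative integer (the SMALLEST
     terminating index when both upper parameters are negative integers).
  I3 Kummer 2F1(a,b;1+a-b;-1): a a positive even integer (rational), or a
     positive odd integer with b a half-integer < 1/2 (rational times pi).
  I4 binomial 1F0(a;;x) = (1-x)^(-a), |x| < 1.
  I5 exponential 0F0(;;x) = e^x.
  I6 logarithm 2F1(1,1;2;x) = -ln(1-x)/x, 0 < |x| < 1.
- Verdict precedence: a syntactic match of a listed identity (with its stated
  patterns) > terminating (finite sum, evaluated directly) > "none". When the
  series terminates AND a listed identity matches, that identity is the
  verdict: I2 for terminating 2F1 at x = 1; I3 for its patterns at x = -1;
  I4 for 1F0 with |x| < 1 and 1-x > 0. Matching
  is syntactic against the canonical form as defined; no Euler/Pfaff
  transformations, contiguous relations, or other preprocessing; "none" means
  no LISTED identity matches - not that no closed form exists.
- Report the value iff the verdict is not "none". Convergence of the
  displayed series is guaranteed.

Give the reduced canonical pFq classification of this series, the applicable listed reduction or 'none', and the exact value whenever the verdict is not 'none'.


At argument 1/2: a 1F0 with upper {-7}, lower {-}, scaled by C = 2. Verdict at x = 1/2: the I4 binomial reduction matches (the 1F0 binomial series: exponent 7, x = 1/2). Sum: 1/64.

Structural cue: from the first term 2: factor the ratio over Q (C = 2, x = 1/2): negated roots = parameters.
Ratio: r(k) = (1/2) * (k-7) / [(k+1)] - rational; roots negated = parameters, x = (1/2), C = 2.


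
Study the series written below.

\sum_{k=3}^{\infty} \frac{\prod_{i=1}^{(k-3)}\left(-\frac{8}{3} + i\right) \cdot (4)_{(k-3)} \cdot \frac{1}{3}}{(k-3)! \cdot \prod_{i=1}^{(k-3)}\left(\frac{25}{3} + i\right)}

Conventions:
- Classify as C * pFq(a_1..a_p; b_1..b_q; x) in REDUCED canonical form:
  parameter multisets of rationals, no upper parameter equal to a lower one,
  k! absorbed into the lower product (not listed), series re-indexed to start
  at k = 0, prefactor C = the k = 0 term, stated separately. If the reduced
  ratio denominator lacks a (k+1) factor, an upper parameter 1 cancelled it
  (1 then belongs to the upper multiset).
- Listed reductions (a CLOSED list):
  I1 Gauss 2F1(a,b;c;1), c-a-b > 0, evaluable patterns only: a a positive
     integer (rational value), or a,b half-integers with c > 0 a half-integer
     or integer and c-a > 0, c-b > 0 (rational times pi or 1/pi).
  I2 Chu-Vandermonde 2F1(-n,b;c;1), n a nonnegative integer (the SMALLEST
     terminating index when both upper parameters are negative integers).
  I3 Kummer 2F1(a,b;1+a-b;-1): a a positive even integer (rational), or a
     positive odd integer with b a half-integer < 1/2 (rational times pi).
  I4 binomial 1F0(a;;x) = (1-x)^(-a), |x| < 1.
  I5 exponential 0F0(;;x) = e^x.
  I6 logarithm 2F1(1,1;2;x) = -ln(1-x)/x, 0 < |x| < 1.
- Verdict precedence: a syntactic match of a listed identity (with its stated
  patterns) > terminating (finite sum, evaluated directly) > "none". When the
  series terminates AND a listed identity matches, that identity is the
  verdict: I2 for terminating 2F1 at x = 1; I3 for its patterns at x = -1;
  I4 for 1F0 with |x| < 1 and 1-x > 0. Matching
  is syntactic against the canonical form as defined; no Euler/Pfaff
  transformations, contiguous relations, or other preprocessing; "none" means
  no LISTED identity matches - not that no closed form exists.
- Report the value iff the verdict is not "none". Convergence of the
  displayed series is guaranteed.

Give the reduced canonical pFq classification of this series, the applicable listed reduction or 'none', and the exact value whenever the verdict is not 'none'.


Classification (C = \frac{1}{3}): 2F1 with upper {-\frac{5}{3}, 4}, lower {\frac{28}{3}}, argument x = 1. Verdict: Gauss (I1, integer-parameter pattern) matches (x = 1: the Gamma ratio telescopes since c-a-b = 7 > 0 and a = 4 in Z>0). Sum: \frac{2090}{15309}.

First insight: from the first term \frac{1}{3}: the running product (C = 1/3, x = 1) telescopes to a rising factorial.
Term ratio: r(k) = 1 * (k-\frac{5}{3}) (k+4) / [(k+\frac{28}{3}) (k+1)] - rational in k, leading ratio 1; with t_0 = \frac{1}{3}, classification follows.


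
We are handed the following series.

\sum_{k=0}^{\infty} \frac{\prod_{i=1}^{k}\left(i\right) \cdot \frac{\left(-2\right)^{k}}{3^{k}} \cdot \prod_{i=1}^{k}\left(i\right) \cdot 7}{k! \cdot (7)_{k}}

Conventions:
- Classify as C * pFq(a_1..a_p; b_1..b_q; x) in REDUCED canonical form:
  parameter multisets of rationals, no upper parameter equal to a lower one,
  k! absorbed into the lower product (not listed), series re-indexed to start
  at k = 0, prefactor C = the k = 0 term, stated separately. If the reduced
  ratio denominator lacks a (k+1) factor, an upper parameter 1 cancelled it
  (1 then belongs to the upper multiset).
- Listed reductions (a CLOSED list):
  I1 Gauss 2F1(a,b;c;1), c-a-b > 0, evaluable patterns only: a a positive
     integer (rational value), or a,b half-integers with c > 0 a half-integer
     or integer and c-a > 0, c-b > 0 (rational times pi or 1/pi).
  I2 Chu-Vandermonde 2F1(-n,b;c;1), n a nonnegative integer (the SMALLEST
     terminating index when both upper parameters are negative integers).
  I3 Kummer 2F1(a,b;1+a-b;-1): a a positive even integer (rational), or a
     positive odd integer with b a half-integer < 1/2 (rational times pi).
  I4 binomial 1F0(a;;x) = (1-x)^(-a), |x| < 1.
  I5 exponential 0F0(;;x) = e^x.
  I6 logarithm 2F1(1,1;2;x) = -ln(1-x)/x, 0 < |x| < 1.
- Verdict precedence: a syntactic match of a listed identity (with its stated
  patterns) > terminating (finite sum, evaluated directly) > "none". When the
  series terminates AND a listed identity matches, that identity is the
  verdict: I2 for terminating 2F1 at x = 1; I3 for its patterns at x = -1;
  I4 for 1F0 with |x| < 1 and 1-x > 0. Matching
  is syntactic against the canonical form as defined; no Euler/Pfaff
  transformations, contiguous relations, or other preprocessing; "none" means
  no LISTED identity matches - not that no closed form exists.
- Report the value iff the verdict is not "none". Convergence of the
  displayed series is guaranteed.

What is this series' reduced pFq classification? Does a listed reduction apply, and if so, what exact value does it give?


At argument -\frac{2}{3}: a 2F1 with upper {1, 1}, lower {7}, scaled by C = 7. Verdict: none. A 2F1 with upper {1, 1} fits none of I1-I6 at x = -\frac{2}{3}; the sum runs forever.

Key observation: t_0 = 7 here, and the running product (C = 7) telescopes to a rising factorial.
Term ratio: r(k) = -\frac{2}{3} * (k+1) (k+1) / [(k+7) (k+1)] ; factor over Q: parameters, x = -\frac{2}{3}, and C = 7.


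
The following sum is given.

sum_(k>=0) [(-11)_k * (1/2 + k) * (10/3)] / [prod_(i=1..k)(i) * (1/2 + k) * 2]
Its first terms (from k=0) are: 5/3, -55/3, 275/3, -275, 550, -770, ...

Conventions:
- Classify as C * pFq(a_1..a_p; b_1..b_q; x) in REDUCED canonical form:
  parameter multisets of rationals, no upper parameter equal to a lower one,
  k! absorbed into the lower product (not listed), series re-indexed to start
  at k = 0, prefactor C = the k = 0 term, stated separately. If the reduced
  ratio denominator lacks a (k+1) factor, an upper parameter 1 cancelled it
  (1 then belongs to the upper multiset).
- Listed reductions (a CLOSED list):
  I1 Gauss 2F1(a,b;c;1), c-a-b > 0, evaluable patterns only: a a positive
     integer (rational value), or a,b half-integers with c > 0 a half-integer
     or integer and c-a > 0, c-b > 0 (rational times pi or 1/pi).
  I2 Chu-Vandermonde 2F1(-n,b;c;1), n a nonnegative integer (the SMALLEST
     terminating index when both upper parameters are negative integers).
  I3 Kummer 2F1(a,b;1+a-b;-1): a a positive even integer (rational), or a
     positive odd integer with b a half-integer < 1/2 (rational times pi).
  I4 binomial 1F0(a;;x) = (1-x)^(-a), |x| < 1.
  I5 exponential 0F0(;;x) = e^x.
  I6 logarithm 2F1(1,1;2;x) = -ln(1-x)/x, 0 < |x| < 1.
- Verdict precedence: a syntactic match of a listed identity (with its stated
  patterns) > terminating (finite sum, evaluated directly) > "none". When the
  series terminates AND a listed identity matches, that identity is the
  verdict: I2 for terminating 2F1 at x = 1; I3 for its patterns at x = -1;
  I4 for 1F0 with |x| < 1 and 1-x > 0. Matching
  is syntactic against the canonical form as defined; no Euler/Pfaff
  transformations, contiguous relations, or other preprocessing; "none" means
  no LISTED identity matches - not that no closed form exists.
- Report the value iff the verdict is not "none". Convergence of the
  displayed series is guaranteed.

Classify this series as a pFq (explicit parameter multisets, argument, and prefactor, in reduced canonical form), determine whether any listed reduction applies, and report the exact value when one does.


At argument 1: a 1F0 with upper {-11}, lower {-}, scaled by C = 5/3. Verdict: terminating - upper parameter -11 makes this a finite sum (last index 11), evaluated exactly. Value: 0.

Structural cue: from the first term 5/3: the product of the first k integers (C = 5/3, x = 1) is k!.
Term ratio: r(k) = 1 * (k-11) / [(k+1)] - rational in k, leading ratio 1; with t_0 = 5/3, classification follows.


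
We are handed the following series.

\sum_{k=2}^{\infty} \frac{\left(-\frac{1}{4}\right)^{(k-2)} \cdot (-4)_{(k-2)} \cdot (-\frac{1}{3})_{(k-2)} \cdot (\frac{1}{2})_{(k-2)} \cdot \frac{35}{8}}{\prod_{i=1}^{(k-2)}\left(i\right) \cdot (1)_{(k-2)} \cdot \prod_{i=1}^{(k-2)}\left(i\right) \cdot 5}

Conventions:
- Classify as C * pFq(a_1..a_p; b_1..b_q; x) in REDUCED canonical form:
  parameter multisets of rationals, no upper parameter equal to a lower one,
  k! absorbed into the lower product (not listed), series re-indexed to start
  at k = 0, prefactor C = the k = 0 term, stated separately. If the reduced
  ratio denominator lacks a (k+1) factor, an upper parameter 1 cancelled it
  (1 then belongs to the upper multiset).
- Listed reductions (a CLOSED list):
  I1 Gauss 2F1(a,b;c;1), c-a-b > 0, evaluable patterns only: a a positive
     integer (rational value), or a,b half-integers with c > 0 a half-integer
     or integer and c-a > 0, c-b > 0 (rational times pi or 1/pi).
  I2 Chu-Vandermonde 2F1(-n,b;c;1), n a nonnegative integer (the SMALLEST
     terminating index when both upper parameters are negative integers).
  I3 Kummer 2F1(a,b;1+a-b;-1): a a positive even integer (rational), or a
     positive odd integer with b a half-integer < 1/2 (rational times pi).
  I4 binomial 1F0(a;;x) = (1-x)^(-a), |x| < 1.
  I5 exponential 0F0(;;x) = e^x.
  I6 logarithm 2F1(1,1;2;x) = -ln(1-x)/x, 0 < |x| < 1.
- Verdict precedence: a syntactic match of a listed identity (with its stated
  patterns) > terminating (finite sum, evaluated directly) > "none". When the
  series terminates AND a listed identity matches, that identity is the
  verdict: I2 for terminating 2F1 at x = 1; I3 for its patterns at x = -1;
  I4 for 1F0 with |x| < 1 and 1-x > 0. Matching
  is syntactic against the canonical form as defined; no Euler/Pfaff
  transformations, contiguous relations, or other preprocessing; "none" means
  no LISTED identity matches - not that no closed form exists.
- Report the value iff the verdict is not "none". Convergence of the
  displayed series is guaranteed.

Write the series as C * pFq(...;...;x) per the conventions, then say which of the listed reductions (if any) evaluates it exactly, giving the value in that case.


Reduced: x = -\frac{1}{4}, 3F2, upper = {-4, -\frac{1}{3}, \frac{1}{2}}, lower = {1, 1}, C = \frac{7}{8}. Verdict: terminating - upper parameter -4 makes this a finite sum (last index 4), evaluated exactly. Sum: \frac{22754039}{31850496}.

First insight: x = -\frac{1}{4} and the product of the first k integers (C = 7/8) is k!.
Term ratio: r(k) = -\frac{1}{4} * (k-4) (k-\frac{1}{3}) (k+\frac{1}{2}) / [(k+1) (k+1) (k+1)] - rational in k. x = -\frac{1}{4}; t_0 = \frac{7}{8}; negate the roots.


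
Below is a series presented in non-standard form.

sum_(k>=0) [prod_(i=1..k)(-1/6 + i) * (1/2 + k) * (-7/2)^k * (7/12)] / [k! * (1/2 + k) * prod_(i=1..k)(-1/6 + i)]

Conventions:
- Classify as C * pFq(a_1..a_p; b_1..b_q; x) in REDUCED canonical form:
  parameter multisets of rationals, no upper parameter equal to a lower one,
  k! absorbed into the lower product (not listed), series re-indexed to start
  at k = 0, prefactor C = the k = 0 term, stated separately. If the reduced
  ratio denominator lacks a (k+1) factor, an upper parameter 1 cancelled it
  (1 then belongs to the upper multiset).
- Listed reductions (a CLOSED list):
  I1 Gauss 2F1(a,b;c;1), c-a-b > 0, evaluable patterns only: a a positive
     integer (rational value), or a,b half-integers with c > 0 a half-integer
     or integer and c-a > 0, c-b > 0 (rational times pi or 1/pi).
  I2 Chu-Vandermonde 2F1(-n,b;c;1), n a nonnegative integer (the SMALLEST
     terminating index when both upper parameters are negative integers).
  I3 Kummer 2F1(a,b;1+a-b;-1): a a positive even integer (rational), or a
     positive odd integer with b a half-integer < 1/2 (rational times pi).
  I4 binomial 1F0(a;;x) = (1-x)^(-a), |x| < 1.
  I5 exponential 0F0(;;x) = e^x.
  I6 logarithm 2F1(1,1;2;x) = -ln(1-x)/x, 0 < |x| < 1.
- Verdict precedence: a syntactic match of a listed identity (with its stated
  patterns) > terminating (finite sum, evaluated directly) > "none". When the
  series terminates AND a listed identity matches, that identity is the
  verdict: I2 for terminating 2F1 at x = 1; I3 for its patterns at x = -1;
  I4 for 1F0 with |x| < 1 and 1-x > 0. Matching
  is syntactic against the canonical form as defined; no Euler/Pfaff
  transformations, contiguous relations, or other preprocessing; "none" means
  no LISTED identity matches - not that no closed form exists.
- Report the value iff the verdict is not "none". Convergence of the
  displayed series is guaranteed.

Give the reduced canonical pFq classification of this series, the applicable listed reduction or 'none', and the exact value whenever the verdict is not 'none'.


Prefactor 7/12, argument -7/2: 0F0 with upper {-} over lower {-}. Verdict: the exponential series (I5) applies (the 0F0 exponential series at x = -7/2). Sum: (7/12) * e^(-7/2).

Key observation: from the first term 7/12: the factor k + 1/2 cancels (top and bottom), leaving C = 7/12, x = -7/2.
Term ratio: r(k) = (-7/2) * 1 / [(k+1)] - rational in k, leading ratio (-7/2); with t_0 = 7/12, classification follows.


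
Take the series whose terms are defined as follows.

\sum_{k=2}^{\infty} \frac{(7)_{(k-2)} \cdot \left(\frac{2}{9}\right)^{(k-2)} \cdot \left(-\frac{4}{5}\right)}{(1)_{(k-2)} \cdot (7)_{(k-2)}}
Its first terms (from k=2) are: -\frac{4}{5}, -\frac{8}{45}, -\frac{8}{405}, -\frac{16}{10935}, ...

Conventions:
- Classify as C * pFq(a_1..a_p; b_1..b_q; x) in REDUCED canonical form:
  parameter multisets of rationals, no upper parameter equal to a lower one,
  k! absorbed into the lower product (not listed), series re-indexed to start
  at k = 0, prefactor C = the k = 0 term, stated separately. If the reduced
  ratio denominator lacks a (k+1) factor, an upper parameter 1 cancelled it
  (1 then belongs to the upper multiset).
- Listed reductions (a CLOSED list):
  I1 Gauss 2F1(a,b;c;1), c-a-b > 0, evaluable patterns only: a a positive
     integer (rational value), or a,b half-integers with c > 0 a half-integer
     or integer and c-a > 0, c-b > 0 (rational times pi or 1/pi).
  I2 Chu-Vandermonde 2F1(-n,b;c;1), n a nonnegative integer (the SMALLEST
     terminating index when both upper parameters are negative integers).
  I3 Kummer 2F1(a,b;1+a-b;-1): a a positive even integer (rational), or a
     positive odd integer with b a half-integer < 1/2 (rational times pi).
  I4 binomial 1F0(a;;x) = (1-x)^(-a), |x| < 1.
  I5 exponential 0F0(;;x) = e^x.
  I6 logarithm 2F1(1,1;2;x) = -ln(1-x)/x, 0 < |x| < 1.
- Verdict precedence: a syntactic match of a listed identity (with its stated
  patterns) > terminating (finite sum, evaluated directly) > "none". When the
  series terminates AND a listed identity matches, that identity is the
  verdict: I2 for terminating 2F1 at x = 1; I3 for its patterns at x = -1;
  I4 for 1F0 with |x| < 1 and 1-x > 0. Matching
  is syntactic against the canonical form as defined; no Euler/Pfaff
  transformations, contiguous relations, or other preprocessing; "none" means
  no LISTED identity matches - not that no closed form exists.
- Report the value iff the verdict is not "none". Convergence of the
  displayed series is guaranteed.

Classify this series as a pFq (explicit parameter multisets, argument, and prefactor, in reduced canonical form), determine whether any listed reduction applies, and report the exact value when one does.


Canonical form: C = -\frac{4}{5} times 0F0 with upper {-}, lower {-}, x = \frac{2}{9}. Verdict at x = \frac{2}{9}: the exponential series (I5) matches (the 0F0 exponential series at x = \frac{2}{9}). Exact value: \left(-\frac{4}{5}\right) \cdot e^{\frac{2}{9}}.

Structural cue: t_0 being -\frac{4}{5}, (1)_k (C = -4/5, x = 2/9) is k! itself.
Consecutive-term ratio: r(k) = \frac{2}{9} * 1 / [(k+1)] - rational; roots negated = parameters, x = \frac{2}{9}, C = -\frac{4}{5}.


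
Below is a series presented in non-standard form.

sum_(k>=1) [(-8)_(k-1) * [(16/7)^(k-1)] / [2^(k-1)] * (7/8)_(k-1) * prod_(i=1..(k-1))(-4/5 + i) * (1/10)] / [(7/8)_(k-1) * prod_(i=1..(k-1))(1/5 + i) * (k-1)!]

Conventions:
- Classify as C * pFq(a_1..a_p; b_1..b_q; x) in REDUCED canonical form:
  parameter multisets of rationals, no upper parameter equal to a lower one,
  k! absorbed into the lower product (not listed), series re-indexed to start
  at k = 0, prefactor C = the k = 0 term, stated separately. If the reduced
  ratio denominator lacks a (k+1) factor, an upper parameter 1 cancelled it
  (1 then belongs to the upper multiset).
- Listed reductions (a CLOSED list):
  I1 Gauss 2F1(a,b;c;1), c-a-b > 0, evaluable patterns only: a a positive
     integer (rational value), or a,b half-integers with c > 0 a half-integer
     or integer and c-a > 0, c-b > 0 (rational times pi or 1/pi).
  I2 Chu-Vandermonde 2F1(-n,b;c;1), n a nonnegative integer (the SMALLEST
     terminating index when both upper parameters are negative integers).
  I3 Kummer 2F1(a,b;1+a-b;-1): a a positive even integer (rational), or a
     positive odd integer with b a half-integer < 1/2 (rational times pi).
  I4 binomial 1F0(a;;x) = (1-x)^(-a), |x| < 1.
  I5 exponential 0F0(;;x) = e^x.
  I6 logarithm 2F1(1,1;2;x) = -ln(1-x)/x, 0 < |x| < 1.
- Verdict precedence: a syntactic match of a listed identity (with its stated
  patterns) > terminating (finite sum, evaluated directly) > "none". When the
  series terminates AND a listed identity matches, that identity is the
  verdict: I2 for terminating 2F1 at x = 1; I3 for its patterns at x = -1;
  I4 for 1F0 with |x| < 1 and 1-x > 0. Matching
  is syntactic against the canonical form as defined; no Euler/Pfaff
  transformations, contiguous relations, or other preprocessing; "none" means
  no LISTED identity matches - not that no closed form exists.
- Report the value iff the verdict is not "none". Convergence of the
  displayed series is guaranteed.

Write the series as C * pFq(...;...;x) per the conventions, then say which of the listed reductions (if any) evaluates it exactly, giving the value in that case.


x = 8/7 here; the reduced form reads 2F1, upper {-8, 1/5}, lower {6/5}, C = 1/10. Verdict: terminating at k = 8: the factor (-8)_k kills every later term; summing the 9 survivors is exact. Value: 5481330317537/94299288853770.

First insight: with t_0 = 1/10, the two k-th powers (prefactor 1/10) combine into one argument.
Ratio: r(k) = (8/7) * (k-8) (k+1/5) / [(k+6/5) (k+1)] - rational; roots negated = parameters, x = (8/7), C = 1/10.
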